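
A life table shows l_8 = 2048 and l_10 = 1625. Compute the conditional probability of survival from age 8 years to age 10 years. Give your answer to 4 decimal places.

The conditional survival probability is l_10/l_8 = 1625/2048 = 0.793457.

0.7935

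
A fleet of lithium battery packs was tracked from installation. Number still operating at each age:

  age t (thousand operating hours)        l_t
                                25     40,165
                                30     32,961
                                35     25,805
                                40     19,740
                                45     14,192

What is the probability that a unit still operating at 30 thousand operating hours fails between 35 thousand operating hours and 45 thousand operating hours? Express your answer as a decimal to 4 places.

0.3523

This is the probability of reaching 35 but not 45, conditional on being operational at 30: (l_35 − l_45) / l_30.
= (25,805 − 14,192) / 32,961 = 11,613 / 32,961 = 0.352325.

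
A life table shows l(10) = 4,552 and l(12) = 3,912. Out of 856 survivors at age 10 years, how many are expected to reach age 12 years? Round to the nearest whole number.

The relevant probability is 3,912/4,552 = 0.859402.
Expected number = 856 × 0.859402 = 736.

736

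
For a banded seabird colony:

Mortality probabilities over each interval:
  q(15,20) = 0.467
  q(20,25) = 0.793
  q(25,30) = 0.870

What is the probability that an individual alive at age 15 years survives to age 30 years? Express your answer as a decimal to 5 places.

0.01434

Survival from 15 to 30 is the product of surviving each interval: (1 − 0.467) × (1 − 0.793) × (1 − 0.870).
= 0.533 × 0.207 × 0.130 = 0.014343.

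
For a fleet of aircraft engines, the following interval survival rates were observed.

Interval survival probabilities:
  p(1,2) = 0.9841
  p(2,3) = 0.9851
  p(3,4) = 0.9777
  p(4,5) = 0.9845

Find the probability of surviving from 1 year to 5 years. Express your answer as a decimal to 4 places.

The overall survival probability is 0.9841 × 0.9851 × 0.9777 × 0.9845.
= 0.933127.

0.9331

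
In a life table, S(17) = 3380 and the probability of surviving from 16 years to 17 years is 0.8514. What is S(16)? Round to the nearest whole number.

S(16) = S(17) / p = 3380 / 0.8514 = 3970.

3970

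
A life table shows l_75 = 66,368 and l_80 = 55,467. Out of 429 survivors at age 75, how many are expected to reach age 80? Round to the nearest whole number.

359

The relevant probability is 55,467/66,368 = 0.835749.
Expected number = 429 × 0.835749 = 359.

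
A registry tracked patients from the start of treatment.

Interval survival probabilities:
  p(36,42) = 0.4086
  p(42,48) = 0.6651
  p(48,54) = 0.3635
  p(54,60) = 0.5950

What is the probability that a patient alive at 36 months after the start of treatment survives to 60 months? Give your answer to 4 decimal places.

0.0588

Survival from 36 to 60 is the product of surviving each interval: 0.4086 × 0.6651 × 0.3635 × 0.5950.
= 0.058777.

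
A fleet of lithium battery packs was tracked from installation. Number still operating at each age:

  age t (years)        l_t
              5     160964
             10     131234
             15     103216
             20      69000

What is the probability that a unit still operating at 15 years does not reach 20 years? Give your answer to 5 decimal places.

0.33150

P(fail before 20 | operational at 15) = 1 − l_20/l_15 = 1 − 69000/103216 = (34216)/103216 = 0.331499.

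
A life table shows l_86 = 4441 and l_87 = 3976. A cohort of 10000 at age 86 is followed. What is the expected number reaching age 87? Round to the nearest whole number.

8953

The relevant probability is 3976/4441 = 0.895294.
Expected number = 10000 × 0.895294 = 8953.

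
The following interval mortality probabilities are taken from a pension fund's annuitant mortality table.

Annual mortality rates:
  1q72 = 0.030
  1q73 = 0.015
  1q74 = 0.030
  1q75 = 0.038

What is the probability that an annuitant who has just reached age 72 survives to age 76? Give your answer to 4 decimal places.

Chaining the interval survival probabilities: (1 − 0.030) × (1 − 0.015) × (1 − 0.030) × (1 − 0.038).
= 0.970 × 0.985 × 0.970 × 0.962 = 0.891569.

0.8916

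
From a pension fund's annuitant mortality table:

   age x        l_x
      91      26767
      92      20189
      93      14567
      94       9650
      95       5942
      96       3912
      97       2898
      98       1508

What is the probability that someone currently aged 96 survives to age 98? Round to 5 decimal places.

We want 2p96 = l_98/l_96.
The conditional survival probability is l_98/l_96 = 1508/3912 = 0.385481.

0.38548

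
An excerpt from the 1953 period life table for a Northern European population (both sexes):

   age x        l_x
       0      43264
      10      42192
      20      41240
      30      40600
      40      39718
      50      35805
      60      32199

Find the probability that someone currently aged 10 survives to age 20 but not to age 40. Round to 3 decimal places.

0.036

We want 10|20q10 = (l_20 − l_40)/l_10.
This is the probability of reaching 20 but not 40, conditional on being alive at 10: (l_20 − l_40) / l_10.
= (41240 − 39718) / 42192 = 1522 / 42192 = 0.036073.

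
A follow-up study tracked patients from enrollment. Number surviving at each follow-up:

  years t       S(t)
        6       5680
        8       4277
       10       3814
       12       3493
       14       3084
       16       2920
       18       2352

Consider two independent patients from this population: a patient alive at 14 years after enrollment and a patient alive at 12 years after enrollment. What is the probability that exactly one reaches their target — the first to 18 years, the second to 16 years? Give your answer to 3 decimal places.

0.324

p₁ = S(18)/S(14) = 2352/3084 = 0.762646; p₂ = S(16)/S(12) = 2920/3493 = 0.835958.
P(exactly one) = p₁(1−p₂) + (1−p₁)p₂ = 0.125106 + 0.198418 = 0.323524.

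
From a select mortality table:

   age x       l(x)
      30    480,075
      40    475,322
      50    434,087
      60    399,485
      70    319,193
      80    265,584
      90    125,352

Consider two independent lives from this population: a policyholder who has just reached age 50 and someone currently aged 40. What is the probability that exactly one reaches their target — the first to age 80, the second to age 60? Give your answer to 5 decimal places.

0.42386

p₁ = l(80)/l(50) = 265,584/434,087 = 0.611822; p₂ = l(60)/l(40) = 399,485/475,322 = 0.840451.
P(exactly one) = p₁(1−p₂) + (1−p₁)p₂ = 0.097616 + 0.326245 = 0.423860.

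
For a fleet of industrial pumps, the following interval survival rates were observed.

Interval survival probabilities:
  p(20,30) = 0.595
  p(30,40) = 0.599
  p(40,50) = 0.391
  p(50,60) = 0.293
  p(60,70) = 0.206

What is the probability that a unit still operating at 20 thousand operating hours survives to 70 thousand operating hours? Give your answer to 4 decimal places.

0.0084

Survival from 20 to 70 is the product of surviving each interval: 0.595 × 0.599 × 0.391 × 0.293 × 0.206.
= 0.008411.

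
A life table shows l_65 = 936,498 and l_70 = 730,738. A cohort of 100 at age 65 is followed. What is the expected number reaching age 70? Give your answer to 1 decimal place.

The relevant probability is 730,738/936,498 = 0.780288.
Expected number = 100 × 0.780288 = 78.0.

78.0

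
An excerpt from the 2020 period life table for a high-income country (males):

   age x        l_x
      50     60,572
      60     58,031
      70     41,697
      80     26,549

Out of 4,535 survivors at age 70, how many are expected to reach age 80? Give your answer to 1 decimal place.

2887.5

The relevant probability is 26,549/41,697 = 0.636712.
Expected number = 4,535 × 0.636712 = 2887.5.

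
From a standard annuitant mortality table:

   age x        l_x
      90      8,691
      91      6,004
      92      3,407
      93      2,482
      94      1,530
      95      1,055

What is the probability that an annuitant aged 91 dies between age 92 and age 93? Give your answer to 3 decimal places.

0.154

This is the probability of reaching 92 but not 93, conditional on being alive at 91: (l_92 − l_93) / l_91.
= (3,407 − 2,482) / 6,004 = 925 / 6,004 = 0.154064.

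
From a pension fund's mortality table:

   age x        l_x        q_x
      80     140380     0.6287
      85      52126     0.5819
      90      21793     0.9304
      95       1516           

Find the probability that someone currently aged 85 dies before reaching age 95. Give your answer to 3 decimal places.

0.971

P(die before 95 | alive at 85) = 1 − l_95/l_85 = 1 − 1516/52126 = (50610)/52126 = 0.970917.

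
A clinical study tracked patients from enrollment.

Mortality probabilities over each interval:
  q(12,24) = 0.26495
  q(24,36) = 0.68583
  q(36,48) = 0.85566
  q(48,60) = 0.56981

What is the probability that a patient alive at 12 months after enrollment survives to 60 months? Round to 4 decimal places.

0.0143

P(survive 12→60) = (1 − 0.26495) × (1 − 0.68583) × (1 − 0.85566) × (1 − 0.56981).
= 0.73505 × 0.31417 × 0.14434 × 0.43019 = 0.014339.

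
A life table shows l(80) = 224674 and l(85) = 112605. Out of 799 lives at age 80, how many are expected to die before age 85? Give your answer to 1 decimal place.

398.5

The relevant probability is 1 − 112605/224674 = 0.498807.
Expected number = 799 × 0.498807 = 398.5.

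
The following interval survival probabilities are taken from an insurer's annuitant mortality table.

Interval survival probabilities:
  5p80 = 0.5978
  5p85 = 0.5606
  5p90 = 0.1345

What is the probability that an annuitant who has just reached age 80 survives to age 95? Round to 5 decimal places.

0.04507

Survival from 80 to 95 is the product of surviving each interval: 0.5978 × 0.5606 × 0.1345.
= 0.045075.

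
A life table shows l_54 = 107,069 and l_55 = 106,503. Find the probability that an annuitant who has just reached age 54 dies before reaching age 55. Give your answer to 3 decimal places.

0.005

P(die before 55 | alive at 54) = 1 − l_55/l_54 = 1 − 106,503/107,069 = (566)/107,069 = 0.005286.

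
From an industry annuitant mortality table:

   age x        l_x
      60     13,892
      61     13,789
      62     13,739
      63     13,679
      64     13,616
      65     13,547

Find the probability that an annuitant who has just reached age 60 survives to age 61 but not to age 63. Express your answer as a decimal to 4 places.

0.0079

We want 1|2q60 = (l_61 − l_63)/l_60.
This is the probability of reaching 61 but not 63, conditional on being alive at 60: (l_61 − l_63) / l_60.
= (13,789 − 13,679) / 13,892 = 110 / 13,892 = 0.007918.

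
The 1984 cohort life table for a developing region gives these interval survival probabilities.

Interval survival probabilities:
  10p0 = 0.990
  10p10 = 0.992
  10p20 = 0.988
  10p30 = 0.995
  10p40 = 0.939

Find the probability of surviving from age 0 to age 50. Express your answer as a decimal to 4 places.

50p0 = 0.990 × 0.992 × 0.988 × 0.995 × 0.939.
= 0.906552.

0.9066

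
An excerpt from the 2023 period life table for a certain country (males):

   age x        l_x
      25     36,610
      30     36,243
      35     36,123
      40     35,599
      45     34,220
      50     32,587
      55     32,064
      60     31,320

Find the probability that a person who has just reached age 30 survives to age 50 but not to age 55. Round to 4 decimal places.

0.0144

This is the probability of reaching 50 but not 55, conditional on being alive at 30: (l_50 − l_55) / l_30.
= (32,587 − 32,064) / 36,243 = 523 / 36,243 = 0.014430.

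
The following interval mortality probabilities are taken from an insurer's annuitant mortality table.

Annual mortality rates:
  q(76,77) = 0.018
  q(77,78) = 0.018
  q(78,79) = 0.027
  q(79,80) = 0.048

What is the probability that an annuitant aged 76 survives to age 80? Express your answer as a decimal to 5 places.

0.89325

Chaining the interval survival probabilities: (1 − 0.018) × (1 − 0.018) × (1 − 0.027) × (1 − 0.048).
= 0.982 × 0.982 × 0.973 × 0.952 = 0.893249.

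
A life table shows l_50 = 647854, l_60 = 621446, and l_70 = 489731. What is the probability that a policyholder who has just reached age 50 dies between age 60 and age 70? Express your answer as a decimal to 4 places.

This is the probability of reaching 60 but not 70, conditional on being alive at 50: (l_60 − l_70) / l_50.
= (621446 − 489731) / 647854 = 131715 / 647854 = 0.203310.

0.2033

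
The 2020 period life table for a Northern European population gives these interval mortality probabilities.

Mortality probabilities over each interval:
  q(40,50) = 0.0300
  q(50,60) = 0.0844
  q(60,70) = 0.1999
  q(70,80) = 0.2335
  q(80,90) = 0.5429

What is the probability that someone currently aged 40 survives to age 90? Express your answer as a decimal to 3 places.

The overall survival probability is (1 − 0.0300) × (1 − 0.0844) × (1 − 0.1999) × (1 − 0.2335) × (1 − 0.5429).
= 0.9700 × 0.9156 × 0.8001 × 0.7665 × 0.4571 = 0.248969.

0.249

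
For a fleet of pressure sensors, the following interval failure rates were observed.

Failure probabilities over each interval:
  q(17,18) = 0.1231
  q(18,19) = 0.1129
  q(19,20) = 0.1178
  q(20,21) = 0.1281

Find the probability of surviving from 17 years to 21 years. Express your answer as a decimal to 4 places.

The overall survival probability is (1 − 0.1231) × (1 − 0.1129) × (1 − 0.1178) × (1 − 0.1281).
= 0.8769 × 0.8871 × 0.8822 × 0.8719 = 0.598351.

0.5984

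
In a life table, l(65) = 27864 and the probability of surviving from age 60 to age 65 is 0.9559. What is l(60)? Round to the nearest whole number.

29149

l(60) = l(65) / p = 27864 / 0.9559 = 29149.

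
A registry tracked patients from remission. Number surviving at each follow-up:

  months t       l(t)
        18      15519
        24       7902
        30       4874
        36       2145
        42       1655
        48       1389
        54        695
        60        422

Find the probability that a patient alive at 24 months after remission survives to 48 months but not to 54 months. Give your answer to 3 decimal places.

This is the probability of reaching 48 but not 54, conditional on being alive at 24: (l(48) − l(54)) / l(24).
= (1389 − 695) / 7902 = 694 / 7902 = 0.087826.

0.088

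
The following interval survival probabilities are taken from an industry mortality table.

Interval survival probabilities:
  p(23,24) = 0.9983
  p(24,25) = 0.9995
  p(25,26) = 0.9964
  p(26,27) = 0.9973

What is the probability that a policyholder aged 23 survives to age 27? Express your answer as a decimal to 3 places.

0.992

P(survive 23→27) = 0.9983 × 0.9995 × 0.9964 × 0.9973.
= 0.991524.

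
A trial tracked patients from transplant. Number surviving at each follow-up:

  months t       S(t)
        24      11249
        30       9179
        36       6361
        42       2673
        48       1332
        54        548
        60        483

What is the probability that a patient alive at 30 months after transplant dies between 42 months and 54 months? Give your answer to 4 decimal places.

This is the probability of reaching 42 but not 54, conditional on being alive at 30: (S(42) − S(54)) / S(30).
= (2673 − 548) / 9179 = 2125 / 9179 = 0.231507.

0.2315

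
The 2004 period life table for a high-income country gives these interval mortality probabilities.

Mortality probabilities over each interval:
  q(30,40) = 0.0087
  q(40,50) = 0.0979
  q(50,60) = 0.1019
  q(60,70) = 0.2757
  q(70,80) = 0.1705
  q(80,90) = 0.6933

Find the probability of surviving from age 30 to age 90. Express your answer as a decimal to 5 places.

Chaining the interval survival probabilities: (1 − 0.0087) × (1 − 0.0979) × (1 − 0.1019) × (1 − 0.2757) × (1 − 0.1705) × (1 − 0.6933).
= 0.9913 × 0.9021 × 0.8981 × 0.7243 × 0.8295 × 0.3067 = 0.147990.

0.14799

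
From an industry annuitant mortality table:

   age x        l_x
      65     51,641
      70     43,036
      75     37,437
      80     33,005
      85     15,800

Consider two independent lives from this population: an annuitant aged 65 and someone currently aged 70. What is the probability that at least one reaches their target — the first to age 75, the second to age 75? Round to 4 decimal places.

0.9642

p₁ = l_75/l_65 = 37,437/51,641 = 0.724947; p₂ = l_75/l_70 = 37,437/43,036 = 0.869900.
P(at least one) = 1 − (1−p₁)(1−p₂) = 1 − 0.275053 × 0.130100 = 0.964216.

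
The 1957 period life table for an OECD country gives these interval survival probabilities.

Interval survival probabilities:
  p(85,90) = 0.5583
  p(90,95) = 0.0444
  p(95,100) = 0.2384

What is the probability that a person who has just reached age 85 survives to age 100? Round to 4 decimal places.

P(survive 85→100) = 0.5583 × 0.0444 × 0.2384.
= 0.005910.

0.0059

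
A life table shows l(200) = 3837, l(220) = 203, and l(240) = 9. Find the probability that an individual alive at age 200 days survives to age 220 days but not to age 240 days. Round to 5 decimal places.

This is the probability of reaching 220 but not 240, conditional on being alive at 200: (l(220) − l(240)) / l(200).
= (203 − 9) / 3837 = 194 / 3837 = 0.050560.

0.05056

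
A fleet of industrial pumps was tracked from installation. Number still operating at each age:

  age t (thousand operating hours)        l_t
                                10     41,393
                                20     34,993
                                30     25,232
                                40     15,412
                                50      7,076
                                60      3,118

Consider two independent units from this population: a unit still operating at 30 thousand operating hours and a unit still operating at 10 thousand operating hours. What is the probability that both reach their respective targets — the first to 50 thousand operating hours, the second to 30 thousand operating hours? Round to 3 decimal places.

p₁ = l_50/l_30 = 7,076/25,232 = 0.280438; p₂ = l_30/l_10 = 25,232/41,393 = 0.609572.
P(both) = p₁ × p₂ = 0.280438 × 0.609572 = 0.170947.

0.171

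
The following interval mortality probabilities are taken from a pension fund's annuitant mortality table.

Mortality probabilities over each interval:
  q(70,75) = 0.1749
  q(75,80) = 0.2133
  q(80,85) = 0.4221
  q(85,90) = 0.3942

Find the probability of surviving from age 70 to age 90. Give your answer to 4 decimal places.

Survival from 70 to 90 is the product of surviving each interval: (1 − 0.1749) × (1 − 0.2133) × (1 − 0.4221) × (1 − 0.3942).
= 0.8251 × 0.7867 × 0.5779 × 0.6058 = 0.227247.

0.2272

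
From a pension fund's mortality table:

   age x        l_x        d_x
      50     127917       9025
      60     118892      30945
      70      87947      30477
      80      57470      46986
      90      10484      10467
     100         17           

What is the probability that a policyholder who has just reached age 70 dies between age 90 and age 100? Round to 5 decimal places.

This is the probability of reaching 90 but not 100, conditional on being alive at 70: (l_90 − l_100) / l_70.
= (10484 − 17) / 87947 = 10467 / 87947 = 0.119015.

0.11901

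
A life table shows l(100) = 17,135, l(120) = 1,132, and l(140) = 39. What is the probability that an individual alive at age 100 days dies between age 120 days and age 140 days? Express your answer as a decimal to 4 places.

0.0638

This is the probability of reaching 120 but not 140, conditional on being alive at 100: (l(120) − l(140)) / l(100).
= (1,132 − 39) / 17,135 = 1,093 / 17,135 = 0.063788.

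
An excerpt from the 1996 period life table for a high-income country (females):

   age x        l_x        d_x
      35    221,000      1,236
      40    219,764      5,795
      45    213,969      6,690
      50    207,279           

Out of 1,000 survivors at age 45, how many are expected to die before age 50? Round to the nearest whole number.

31

The relevant probability is 1 − 207,279/213,969 = 0.031266.
Expected number = 1,000 × 0.031266 = 31.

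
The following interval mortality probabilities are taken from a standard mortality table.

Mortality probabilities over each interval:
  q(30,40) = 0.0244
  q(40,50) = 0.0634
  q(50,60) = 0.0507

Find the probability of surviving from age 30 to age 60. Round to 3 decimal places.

Chaining the interval survival probabilities: (1 − 0.0244) × (1 − 0.0634) × (1 − 0.0507).
= 0.9756 × 0.9366 × 0.9493 = 0.867420.

0.867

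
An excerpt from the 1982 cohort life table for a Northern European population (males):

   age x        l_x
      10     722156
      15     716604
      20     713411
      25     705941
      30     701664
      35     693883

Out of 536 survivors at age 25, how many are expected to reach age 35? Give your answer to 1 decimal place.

526.8

The relevant probability is 693883/705941 = 0.982919.
Expected number = 536 × 0.982919 = 526.8.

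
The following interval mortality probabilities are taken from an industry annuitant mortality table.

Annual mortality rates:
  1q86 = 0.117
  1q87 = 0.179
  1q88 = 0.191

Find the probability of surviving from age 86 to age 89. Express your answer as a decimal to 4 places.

0.5865

The overall survival probability is (1 − 0.117) × (1 − 0.179) × (1 − 0.191).
= 0.883 × 0.821 × 0.809 = 0.586479.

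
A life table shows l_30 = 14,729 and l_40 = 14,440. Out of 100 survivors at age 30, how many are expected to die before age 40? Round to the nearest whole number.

2

The relevant probability is 1 − 14,440/14,729 = 0.019621.
Expected number = 100 × 0.019621 = 2.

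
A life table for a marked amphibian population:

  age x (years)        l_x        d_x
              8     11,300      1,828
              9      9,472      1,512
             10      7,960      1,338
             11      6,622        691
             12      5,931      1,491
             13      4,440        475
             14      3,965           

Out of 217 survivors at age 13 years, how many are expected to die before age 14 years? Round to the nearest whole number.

23

The relevant probability is 1 − 3,965/4,440 = 0.106982.
Expected number = 217 × 0.106982 = 23.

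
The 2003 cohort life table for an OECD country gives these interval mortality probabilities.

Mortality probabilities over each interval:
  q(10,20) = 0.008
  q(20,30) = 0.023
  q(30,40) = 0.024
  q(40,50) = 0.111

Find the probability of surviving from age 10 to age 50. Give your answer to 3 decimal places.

0.841

Chaining the interval survival probabilities: (1 − 0.008) × (1 − 0.023) × (1 − 0.024) × (1 − 0.111).
= 0.992 × 0.977 × 0.976 × 0.889 = 0.840926.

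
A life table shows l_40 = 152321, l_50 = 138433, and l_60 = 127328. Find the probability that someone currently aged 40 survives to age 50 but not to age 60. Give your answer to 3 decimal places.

We want 10|10q40 = (l_50 − l_60)/l_40.
This is the probability of reaching 50 but not 60, conditional on being alive at 40: (l_50 − l_60) / l_40.
= (138433 − 127328) / 152321 = 11105 / 152321 = 0.072905.

0.073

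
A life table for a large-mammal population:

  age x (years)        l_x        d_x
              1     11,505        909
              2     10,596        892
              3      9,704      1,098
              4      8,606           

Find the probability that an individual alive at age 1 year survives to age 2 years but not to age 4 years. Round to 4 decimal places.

0.1730

This is the probability of reaching 2 but not 4, conditional on being alive at 1: (l_2 − l_4) / l_1.
= (10,596 − 8,606) / 11,505 = 1,990 / 11,505 = 0.172968.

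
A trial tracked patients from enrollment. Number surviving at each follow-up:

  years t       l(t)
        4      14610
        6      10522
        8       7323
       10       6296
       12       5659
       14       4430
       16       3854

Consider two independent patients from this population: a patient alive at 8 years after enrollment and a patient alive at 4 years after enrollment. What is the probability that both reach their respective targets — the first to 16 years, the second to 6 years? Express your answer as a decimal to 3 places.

0.379

p₁ = l(16)/l(8) = 3854/7323 = 0.526287; p₂ = l(6)/l(4) = 10522/14610 = 0.720192.
P(both) = p₁ × p₂ = 0.526287 × 0.720192 = 0.379028.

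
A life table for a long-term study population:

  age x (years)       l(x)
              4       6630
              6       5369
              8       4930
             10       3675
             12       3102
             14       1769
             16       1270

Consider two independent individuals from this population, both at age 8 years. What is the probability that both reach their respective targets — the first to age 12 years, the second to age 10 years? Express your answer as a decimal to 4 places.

0.4690

p₁ = l(12)/l(8) = 3102/4930 = 0.629209; p₂ = l(10)/l(8) = 3675/4930 = 0.745436.
P(both) = p₁ × p₂ = 0.629209 × 0.745436 = 0.469035.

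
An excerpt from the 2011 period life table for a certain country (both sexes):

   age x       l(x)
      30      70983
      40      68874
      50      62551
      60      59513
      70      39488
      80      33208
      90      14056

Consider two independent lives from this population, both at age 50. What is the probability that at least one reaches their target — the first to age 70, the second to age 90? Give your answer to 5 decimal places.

0.71415

p₁ = l(70)/l(50) = 39488/62551 = 0.631293; p₂ = l(90)/l(50) = 14056/62551 = 0.224713.
P(at least one) = 1 − (1−p₁)(1−p₂) = 1 − 0.368707 × 0.775287 = 0.714146.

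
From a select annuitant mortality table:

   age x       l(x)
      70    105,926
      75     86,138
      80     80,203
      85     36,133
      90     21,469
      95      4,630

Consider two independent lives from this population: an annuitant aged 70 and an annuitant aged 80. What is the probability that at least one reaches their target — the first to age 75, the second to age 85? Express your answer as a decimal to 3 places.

p₁ = l(75)/l(70) = 86,138/105,926 = 0.813190; p₂ = l(85)/l(80) = 36,133/80,203 = 0.450519.
P(at least one) = 1 − (1−p₁)(1−p₂) = 1 − 0.186810 × 0.549481 = 0.897351.

0.897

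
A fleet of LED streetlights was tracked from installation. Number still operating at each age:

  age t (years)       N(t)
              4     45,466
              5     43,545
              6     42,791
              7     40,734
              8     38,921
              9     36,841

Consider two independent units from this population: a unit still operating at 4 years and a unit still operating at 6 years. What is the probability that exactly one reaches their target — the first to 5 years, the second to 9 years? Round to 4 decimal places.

p₁ = N(5)/N(4) = 43,545/45,466 = 0.957749; p₂ = N(9)/N(6) = 36,841/42,791 = 0.860952.
P(exactly one) = p₁(1−p₂) + (1−p₁)p₂ = 0.133173 + 0.036376 = 0.169549.

0.1695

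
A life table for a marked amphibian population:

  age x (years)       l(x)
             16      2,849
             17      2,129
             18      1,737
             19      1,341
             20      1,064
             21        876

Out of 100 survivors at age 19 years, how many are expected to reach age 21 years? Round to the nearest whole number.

65

The relevant probability is 876/1,341 = 0.653244.
Expected number = 100 × 0.653244 = 65.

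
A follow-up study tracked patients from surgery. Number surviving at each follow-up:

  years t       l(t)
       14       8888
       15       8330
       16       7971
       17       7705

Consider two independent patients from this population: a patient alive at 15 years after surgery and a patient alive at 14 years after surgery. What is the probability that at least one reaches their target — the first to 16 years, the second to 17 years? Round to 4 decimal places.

p₁ = l(16)/l(15) = 7971/8330 = 0.956903; p₂ = l(17)/l(14) = 7705/8888 = 0.866899.
P(at least one) = 1 − (1−p₁)(1−p₂) = 1 − 0.043097 × 0.133101 = 0.994264.

0.9943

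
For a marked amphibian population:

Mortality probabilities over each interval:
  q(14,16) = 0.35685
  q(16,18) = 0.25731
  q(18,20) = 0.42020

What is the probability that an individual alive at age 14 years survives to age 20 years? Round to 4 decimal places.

P(survive 14→20) = (1 − 0.35685) × (1 − 0.25731) × (1 − 0.42020).
= 0.64315 × 0.74269 × 0.57980 = 0.276948.

0.2769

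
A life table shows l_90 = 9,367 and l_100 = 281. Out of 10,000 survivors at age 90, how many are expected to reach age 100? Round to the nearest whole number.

300

The relevant probability is 281/9,367 = 0.029999.
Expected number = 10,000 × 0.029999 = 300.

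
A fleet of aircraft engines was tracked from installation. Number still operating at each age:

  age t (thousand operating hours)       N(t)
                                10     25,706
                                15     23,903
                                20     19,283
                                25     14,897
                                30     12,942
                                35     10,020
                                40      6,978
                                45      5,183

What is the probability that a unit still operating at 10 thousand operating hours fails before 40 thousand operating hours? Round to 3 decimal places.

0.729

P(fail before 40 | operational at 10) = 1 − N(40)/N(10) = 1 − 6,978/25,706 = (18,728)/25,706 = 0.728546.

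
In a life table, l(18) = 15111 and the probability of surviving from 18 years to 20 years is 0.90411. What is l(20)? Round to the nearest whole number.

l(20) = l(18) × p = 15111 × 0.90411 = 13662.

13662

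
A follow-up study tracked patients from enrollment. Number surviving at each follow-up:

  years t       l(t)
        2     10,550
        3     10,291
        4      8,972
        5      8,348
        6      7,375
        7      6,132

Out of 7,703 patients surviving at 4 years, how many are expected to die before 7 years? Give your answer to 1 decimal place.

The relevant probability is 1 − 6,132/8,972 = 0.316540.
Expected number = 7,703 × 0.316540 = 2438.3.

2438.3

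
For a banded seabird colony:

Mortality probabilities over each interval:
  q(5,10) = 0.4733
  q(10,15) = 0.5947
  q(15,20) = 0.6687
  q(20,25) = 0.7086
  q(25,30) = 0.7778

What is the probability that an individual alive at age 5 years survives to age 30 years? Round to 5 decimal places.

Chaining the interval survival probabilities: (1 − 0.4733) × (1 − 0.5947) × (1 − 0.6687) × (1 − 0.7086) × (1 − 0.7778).
= 0.5267 × 0.4053 × 0.3313 × 0.2914 × 0.2222 = 0.004579.

0.00458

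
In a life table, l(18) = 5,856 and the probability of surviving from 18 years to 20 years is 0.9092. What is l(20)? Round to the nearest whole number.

5324

l(20) = l(18) × p = 5,856 × 0.9092 = 5324.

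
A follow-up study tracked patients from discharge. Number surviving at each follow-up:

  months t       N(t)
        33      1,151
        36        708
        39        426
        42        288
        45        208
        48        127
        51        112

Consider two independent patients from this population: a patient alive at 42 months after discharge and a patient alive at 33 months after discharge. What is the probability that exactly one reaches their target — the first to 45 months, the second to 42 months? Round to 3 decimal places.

0.611

p₁ = N(45)/N(42) = 208/288 = 0.722222; p₂ = N(42)/N(33) = 288/1,151 = 0.250217.
P(exactly one) = p₁(1−p₂) + (1−p₁)p₂ = 0.541510 + 0.069505 = 0.611015.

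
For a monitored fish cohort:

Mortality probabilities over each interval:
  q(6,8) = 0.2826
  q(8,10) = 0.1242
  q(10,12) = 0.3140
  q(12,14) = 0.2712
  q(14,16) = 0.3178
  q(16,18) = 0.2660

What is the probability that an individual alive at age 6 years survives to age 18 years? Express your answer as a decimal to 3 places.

0.157

The overall survival probability is (1 − 0.2826) × (1 − 0.1242) × (1 − 0.3140) × (1 − 0.2712) × (1 − 0.3178) × (1 − 0.2660).
= 0.7174 × 0.8758 × 0.6860 × 0.7288 × 0.6822 × 0.7340 = 0.157292.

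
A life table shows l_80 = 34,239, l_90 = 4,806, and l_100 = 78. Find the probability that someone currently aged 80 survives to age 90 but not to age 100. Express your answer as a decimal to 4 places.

We want 10|10q80 = (l_90 − l_100)/l_80.
This is the probability of reaching 90 but not 100, conditional on being alive at 80: (l_90 − l_100) / l_80.
= (4,806 − 78) / 34,239 = 4,728 / 34,239 = 0.138088.

0.1381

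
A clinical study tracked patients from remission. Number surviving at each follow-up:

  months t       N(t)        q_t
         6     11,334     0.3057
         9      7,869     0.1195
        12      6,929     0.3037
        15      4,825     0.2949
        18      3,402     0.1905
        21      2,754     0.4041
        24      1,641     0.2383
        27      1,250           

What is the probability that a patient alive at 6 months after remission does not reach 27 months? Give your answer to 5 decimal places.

0.88971

P(die before 27 | alive at 6) = 1 − N(27)/N(6) = 1 − 1,250/11,334 = (10,084)/11,334 = 0.889712.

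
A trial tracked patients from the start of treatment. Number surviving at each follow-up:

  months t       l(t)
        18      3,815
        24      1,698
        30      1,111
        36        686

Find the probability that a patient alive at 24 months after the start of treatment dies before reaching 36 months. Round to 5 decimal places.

0.59600

P(die before 36 | alive at 24) = 1 − l(36)/l(24) = 1 − 686/1,698 = (1,012)/1,698 = 0.595995.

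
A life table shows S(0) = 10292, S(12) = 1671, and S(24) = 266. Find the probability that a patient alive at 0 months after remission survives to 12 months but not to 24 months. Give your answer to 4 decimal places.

This is the probability of reaching 12 but not 24, conditional on being alive at 0: (S(12) − S(24)) / S(0).
= (1671 − 266) / 10292 = 1405 / 10292 = 0.136514.

0.1365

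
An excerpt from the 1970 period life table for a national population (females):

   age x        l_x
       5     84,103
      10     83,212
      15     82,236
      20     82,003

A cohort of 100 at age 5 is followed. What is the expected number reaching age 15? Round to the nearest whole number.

98

The relevant probability is 82,236/84,103 = 0.977801.
Expected number = 100 × 0.977801 = 98.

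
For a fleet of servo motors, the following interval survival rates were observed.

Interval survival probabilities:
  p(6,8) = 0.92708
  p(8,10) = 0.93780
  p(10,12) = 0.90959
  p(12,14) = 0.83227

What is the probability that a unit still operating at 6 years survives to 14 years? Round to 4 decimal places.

0.6582

Chaining the interval survival probabilities: 0.92708 × 0.93780 × 0.90959 × 0.83227.
= 0.658169.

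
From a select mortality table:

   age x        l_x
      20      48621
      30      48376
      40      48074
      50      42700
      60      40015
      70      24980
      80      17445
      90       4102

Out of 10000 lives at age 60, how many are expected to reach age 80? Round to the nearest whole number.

4360

The relevant probability is 17445/40015 = 0.435962.
Expected number = 10000 × 0.435962 = 4360.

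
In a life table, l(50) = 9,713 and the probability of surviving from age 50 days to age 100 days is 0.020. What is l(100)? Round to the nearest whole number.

l(100) = l(50) × p = 9,713 × 0.020 = 194.

194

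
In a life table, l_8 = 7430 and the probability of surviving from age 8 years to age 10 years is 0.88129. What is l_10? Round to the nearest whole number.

l_10 = l_8 × p = 7430 × 0.88129 = 6548.

6548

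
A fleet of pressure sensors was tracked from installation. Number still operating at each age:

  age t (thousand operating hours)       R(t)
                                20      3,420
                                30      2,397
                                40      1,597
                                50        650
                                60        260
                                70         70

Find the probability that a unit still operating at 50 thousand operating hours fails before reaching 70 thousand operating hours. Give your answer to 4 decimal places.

P(fail before 70 | operational at 50) = 1 − R(70)/R(50) = 1 − 70/650 = (580)/650 = 0.892308.

0.8923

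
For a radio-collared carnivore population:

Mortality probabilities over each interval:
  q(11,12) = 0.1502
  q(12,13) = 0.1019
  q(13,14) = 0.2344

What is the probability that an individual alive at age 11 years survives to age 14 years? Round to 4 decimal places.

P(survive 11→14) = (1 − 0.1502) × (1 − 0.1019) × (1 − 0.2344).
= 0.8498 × 0.8981 × 0.7656 = 0.584310.

0.5843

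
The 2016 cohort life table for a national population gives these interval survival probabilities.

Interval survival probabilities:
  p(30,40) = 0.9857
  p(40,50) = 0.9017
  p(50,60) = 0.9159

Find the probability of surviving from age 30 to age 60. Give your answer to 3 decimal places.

The overall survival probability is 0.9857 × 0.9017 × 0.9159.
= 0.814057.

0.814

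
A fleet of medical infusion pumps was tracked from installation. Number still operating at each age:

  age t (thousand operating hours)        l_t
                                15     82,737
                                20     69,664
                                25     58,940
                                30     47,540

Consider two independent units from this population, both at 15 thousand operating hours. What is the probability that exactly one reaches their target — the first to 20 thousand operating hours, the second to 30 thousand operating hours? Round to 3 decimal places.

p₁ = l_20/l_15 = 69,664/82,737 = 0.841993; p₂ = l_30/l_15 = 47,540/82,737 = 0.574592.
P(exactly one) = p₁(1−p₂) + (1−p₁)p₂ = 0.358191 + 0.090790 = 0.448980.

0.449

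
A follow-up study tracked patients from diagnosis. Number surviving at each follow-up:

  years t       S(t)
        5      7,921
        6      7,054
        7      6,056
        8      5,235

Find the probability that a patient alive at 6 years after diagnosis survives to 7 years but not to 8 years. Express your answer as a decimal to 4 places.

This is the probability of reaching 7 but not 8, conditional on being alive at 6: (S(7) − S(8)) / S(6).
= (6,056 − 5,235) / 7,054 = 821 / 7,054 = 0.116388.

0.1164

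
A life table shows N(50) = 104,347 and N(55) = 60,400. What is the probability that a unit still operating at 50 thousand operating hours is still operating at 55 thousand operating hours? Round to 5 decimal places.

The conditional survival probability is N(55)/N(50) = 60,400/104,347 = 0.578838.

0.57884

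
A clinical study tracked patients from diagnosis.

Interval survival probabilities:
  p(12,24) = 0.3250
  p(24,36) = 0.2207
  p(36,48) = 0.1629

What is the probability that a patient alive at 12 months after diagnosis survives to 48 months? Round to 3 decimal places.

Chaining the interval survival probabilities: 0.3250 × 0.2207 × 0.1629.
= 0.011684.

0.012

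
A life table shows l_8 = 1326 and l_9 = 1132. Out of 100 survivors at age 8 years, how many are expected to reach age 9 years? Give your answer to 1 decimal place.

85.4

The relevant probability is 1132/1326 = 0.853695.
Expected number = 100 × 0.853695 = 85.4.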